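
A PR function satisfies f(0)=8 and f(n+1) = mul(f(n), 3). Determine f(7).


f(0) = 8
f(1) = mul(f(0), 3) = mul(8, 3) = 24
f(2) = mul(f(1), 3) = mul(24, 3) = 72
f(3) = mul(f(2), 3) = mul(72, 3) = 216
f(4) = mul(f(3), 3) = mul(216, 3) = 648
f(5) = mul(f(4), 3) = mul(648, 3) = 1944
f(6) = mul(f(5), 3) = mul(1944, 3) = 5832
f(7) = mul(f(6), 3) = mul(5832, 3) = 17496


17496


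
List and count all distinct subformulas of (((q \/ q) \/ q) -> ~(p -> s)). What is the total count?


Formula: (((q \/ q) \/ q) -> ~(p -> s))
Subformulas found:
  1. q
  2. s
  3. p
  4. (p -> s)
  5. (q \/ q)
  6. ~(p -> s)
  7. ((q \/ q) \/ q)
  8. (((q \/ q) \/ q) -> ~(p -> s))
Total distinct subformulas = 8

8


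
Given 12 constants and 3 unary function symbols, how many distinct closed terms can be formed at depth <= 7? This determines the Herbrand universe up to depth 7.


Herbrand terms by depth:
Depth 0: 12 constants
Depth 1: 36 new terms (running total: 48)
Depth 2: 108 new terms (running total: 156)
Depth 3: 324 new terms (running total: 480)
Depth 4: 972 new terms (running total: 1452)
Depth 5: 2916 new terms (running total: 4368)
Depth 6: 8748 new terms (running total: 13116)
Depth 7: 26244 new terms (running total: 39360)
Total distinct ground terms = 39360

39360


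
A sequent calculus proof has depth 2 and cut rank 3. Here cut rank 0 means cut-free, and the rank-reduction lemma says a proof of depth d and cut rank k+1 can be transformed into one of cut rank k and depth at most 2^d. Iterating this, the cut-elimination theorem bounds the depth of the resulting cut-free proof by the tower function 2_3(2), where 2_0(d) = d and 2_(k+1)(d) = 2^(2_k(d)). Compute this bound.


Each rank reduction sends depth d to at most 2^d; cut rank r needs r reductions.
2_0(2) = 2
2_1(2) = 2^2 = 4
2_2(2) = 2^4 = 16
2_3(2) = 2^16 = 65536
Cut-free depth bound = 65536

65536


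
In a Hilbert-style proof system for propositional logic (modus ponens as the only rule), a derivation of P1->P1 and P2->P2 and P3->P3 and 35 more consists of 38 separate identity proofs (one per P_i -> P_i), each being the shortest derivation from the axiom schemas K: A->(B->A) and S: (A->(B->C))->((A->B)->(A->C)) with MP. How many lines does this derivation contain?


The shortest proof of A->A from K and S in the Hilbert calculus has exactly 5 lines:
(1) K instance A->((A->A)->A), (2) S instance, (3) MP on 1,2, (4) K instance A->(A->A), (5) MP on 3,4.
For 38 independent identities: 38 * 5 = 190 lines total.

190


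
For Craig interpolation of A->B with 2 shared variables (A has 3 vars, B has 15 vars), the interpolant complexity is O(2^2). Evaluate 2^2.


Shared atoms = 2
Craig interpolant size bound = 2^2
= 4

4


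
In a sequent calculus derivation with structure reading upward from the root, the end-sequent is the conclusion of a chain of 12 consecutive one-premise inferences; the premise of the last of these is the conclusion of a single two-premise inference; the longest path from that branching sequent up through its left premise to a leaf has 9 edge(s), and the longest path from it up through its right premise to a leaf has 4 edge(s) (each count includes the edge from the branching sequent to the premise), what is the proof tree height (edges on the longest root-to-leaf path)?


Longest path through the left premise: 9 edges (measured from the branching sequent)
Longest path through the right premise: 4 edges
Height of the subtree rooted at the branching sequent: max(9, 4) = 9
The branching sequent sits 12 edges above the root (the chain of one-premise inferences), so height = 9 + 12 = 21

21


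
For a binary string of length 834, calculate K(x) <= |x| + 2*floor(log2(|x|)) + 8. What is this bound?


floor(log2(834)) = 9
2 * 9 = 18
K(x) <= 834 + 18 + 8 = 860

860


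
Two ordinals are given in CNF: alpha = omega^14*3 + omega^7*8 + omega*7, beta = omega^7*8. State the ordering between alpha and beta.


Compare term by term from highest exponent:
alpha = omega^14*3 + omega^7*8 + omega*7
beta = omega^7*8
Term 1: alpha has omega^14*3, beta has omega^7*8
Term 2: alpha has omega^7*8, beta has omega^0*0
Term 3: alpha has omega^1*7, beta has omega^0*0
Result: alpha > beta

alpha > beta


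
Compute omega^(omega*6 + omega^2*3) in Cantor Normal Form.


omega^(omega*6 + omega^2*3):
In ordinal addition a term is absorbed by a following term of strictly larger exponent: 1 < 2, so omega*6 + omega^2*3 = omega^2*3.
omega raised to a CNF ordinal is a single CNF term: Result = omega^(omega^2*3)

omega^(omega^2*3)


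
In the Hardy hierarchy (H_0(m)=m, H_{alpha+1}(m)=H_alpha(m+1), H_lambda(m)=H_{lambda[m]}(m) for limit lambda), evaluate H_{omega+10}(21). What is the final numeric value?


H_{omega+10}(21):
Unwind the 10 successor steps: H_{omega+10}(21) = H_omega(21+10) = H_omega(31).
H_omega(m) = H_m(m) = m + m = 2m.
Result = 2 * 31 = 62

62


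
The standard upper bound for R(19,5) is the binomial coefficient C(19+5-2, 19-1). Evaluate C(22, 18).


R(19,5) <= C(19+5-2, 19-1) = C(22, 18)
C(22, 18) = 22! / (18! * 4!)
= 7315

7315


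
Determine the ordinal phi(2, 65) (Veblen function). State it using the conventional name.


phi(2, 65):
phi(2, beta) = zeta_beta (the beta-th zeta number, fixed point of epsilon).
phi(2, 65) = zeta_65

zeta_65


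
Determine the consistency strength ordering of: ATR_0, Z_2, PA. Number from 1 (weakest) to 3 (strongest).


Ordering by consistency strength:
1. PA
2. ATR_0
3. Z_2


ATR_0=2, Z_2=3, PA=1


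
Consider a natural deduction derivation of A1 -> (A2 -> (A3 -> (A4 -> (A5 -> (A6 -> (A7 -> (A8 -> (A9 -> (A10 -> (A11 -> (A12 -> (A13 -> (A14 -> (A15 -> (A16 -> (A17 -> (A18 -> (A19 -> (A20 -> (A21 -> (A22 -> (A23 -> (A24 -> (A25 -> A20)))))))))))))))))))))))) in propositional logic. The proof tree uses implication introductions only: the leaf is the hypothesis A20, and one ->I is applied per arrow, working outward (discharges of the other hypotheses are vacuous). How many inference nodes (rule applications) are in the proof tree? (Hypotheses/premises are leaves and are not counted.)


The formula has 25 arrows (->); its innermost consequent A20 is one of the antecedents,
so the proof starts from the hypothesis leaf A20 (not a rule application) and closes one arrow per ->I.
Building A1 -> (A2 -> (A3 -> (A4 -> (A5 -> (A6 -> (A7 -> (A8 -> (A9 -> (A10 -> (A11 -> (A12 -> (A13 -> (A14 -> (A15 -> (A16 -> (A17 -> (A18 -> (A19 -> (A20 -> (A21 -> (A22 -> (A23 -> (A24 -> (A25 -> A20)))))))))))))))))))))))) therefore takes 25 nested implication introductions.
Total inference nodes = 25

25


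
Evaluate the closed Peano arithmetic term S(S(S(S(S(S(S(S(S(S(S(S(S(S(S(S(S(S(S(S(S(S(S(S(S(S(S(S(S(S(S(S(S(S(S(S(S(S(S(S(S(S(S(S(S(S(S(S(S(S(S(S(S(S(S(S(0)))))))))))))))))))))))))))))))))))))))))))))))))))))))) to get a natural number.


Counting successors applied to 0:
56 applications of S to 0 = 56

56


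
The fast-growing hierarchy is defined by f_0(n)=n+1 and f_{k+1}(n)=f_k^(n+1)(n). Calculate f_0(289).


f_0(289) = 289 + 1 = 290

290


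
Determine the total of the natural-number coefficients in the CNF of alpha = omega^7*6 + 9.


CNF: omega^7*6 + 9
Coefficients: 6 + 9 = 15

15


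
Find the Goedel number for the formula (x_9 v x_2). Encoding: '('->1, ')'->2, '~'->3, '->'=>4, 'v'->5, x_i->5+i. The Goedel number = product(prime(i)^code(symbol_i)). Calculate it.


Formula: (x_9 v x_2)
Symbol codes: [1, 14, 5, 7, 2]
Primes: [2, 3, 5, 7, 11]
p_1^1 = 2^1 = 2
p_2^14 = 3^14 = 4782969
p_3^5 = 5^5 = 3125
p_4^7 = 7^7 = 823543
p_5^2 = 11^2 = 121
Product = 2978854108370043750

2978854108370043750


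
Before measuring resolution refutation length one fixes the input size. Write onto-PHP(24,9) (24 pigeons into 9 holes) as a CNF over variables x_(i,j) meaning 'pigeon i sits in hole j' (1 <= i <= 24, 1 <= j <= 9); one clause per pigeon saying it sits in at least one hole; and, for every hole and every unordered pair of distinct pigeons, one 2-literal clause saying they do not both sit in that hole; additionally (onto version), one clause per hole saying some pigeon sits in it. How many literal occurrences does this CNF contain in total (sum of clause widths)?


onto-PHP(24,9): 24 pigeons, 9 holes, 24*9 = 216 variables.
- pigeon clauses: one per pigeon -> 24 clauses of width 9 -> 216 literals
- hole clauses: 9 holes * C(24,2) = 9 * 276 -> 2484 clauses of width 2 -> 4968 literals
- onto clauses: one per hole -> 9 clauses of width 24 -> 216 literals
Total literal occurrences = 216 + 4968 + 216 = 5400

5400


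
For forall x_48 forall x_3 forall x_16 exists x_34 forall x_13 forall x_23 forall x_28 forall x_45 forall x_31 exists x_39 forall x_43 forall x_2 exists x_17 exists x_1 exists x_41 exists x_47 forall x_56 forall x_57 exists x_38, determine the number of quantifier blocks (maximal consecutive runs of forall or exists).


Alternations = 7.
Blocks = alternations + 1 = 8

8


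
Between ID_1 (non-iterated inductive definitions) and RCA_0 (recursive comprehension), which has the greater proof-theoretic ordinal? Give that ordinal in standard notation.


Proof-theoretic ordinal of ID_1 (non-iterated inductive definitions): psi_0(epsilon_{Omega+1})
Proof-theoretic ordinal of RCA_0 (recursive comprehension): omega^omega
Comparing: omega^omega < psi_0(epsilon_{Omega+1}).
The larger ordinal is psi_0(epsilon_{Omega+1}) (from ID_1 (non-iterated inductive definitions)).

psi_0(epsilon_{Omega+1})


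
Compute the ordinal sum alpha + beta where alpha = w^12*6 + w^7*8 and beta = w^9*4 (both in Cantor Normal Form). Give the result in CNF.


Ordinal addition (w^12*6 + w^7*8) + w^9*4:
alpha's leading term has exponent 12 > beta's exponent 9, so it survives.
alpha's tail term has exponent 7 < beta's exponent 9, so it is absorbed by beta.
In ordinal addition, any term followed by a strictly larger-exponent term is absorbed.
Result = w^12*6 + w^9*4

w^12*6 + w^9*4


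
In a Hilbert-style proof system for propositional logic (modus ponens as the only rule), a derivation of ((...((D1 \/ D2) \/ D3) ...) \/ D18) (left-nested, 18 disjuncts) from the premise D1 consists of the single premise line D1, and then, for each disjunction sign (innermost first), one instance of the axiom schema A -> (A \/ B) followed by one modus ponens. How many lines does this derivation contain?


Building the left-nested 18-ary disjunction from D1:
- 1 premise line (D1)
- 18 disjuncts means 17 disjunction signs; each needs 1 axiom instance + 1 MP = 2 lines: 2 * 17 = 34
Total = 1 + 34 = 35 lines.

35


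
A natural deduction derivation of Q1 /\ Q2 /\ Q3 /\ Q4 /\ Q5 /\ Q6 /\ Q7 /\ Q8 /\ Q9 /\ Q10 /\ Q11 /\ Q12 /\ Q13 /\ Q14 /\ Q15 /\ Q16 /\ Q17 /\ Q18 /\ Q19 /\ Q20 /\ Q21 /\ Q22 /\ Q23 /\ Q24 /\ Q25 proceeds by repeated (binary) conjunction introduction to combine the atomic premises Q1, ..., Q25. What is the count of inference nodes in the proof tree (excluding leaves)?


The target conjunction has 25 conjuncts, i.e. 24 binary /\ connectives.
Each conjunction-intro joins two pieces, so 25 atoms require 25-1 = 24 applications.
Total inference nodes = 24

24


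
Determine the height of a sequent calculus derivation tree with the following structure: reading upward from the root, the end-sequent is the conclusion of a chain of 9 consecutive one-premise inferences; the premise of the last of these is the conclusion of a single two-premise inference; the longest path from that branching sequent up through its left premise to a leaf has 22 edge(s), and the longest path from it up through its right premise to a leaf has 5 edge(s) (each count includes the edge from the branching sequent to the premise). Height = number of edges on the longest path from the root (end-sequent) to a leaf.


Longest path through the left premise: 22 edges (measured from the branching sequent)
Longest path through the right premise: 5 edges
Height of the subtree rooted at the branching sequent: max(22, 5) = 22
The branching sequent sits 9 edges above the root (the chain of one-premise inferences), so height = 22 + 9 = 31

31


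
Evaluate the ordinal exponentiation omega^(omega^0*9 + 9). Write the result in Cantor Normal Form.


omega^(omega^0*9 + 9):
omega^0 = 1, so the exponent is 9 + 9 = 18 (finite ordinal addition).
Result = omega^18, already a single CNF term.

omega^18


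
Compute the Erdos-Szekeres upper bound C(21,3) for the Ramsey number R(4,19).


R(4,19) <= C(4+19-2, 4-1) = C(21, 3)
C(21, 3) = 21! / (3! * 18!)
= 1330

1330


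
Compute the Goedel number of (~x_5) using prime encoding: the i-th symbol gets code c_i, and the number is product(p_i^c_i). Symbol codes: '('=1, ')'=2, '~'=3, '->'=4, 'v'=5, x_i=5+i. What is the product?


Formula: (~x_5)
Symbol codes: [1, 3, 10, 2]
Primes: [2, 3, 5, 7]
p_1^1 = 2^1 = 2
p_2^3 = 3^3 = 27
p_3^10 = 5^10 = 9765625
p_4^2 = 7^2 = 49
Product = 25839843750

25839843750


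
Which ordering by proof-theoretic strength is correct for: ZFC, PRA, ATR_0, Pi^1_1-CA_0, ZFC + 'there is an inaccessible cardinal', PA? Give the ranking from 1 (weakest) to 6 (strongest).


Ordering by consistency strength:
1. PRA
2. PA
3. ATR_0
4. Pi^1_1-CA_0
5. ZFC
6. ZFC + 'there is an inaccessible cardinal'


ZFC=5, PRA=1, ATR_0=3, Pi^1_1-CA_0=4, ZFC + 'there is an inaccessible cardinal'=6, PA=2


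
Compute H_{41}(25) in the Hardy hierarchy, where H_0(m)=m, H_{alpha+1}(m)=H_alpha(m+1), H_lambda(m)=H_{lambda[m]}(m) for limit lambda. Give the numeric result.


H_41(25):
For finite ordinals k, H_k(n) = n + k (each successor step adds 1).
H_41(25) = 25 + 41 = 66

66


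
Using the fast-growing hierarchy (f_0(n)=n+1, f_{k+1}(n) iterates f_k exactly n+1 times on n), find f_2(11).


f_2(11) = f_1^12(11)
f_1(m) = 2m + 1.
Iterating: f_1^k(n) = 2^k*(n+1) - 1.
f_2(11) = 2^12*(11+1) - 1 = 4096*12 - 1 = 49151

49151


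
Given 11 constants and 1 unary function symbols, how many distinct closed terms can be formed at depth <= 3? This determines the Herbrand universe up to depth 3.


Herbrand terms by depth:
Depth 0: 11 constants
Depth 1: 11 new terms (running total: 22)
Depth 2: 11 new terms (running total: 33)
Depth 3: 11 new terms (running total: 44)
Total distinct ground terms = 44

44


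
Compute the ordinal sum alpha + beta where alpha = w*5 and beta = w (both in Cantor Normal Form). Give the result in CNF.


Ordinal addition w*5 + w:
Both terms have the same exponent 1.
w^e*c + w^e*d = w^e*(c+d).
Result = w^1*(5+1) = w*6

w*6


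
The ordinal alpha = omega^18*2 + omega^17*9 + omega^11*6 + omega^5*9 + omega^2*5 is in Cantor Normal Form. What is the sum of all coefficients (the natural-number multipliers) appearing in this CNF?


CNF: omega^18*2 + omega^17*9 + omega^11*6 + omega^5*9 + omega^2*5
Coefficients: 2 + 9 + 6 + 9 + 5 = 31

31


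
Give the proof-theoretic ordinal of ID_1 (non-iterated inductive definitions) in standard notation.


The proof-theoretic ordinal of ID_1 (non-iterated inductive definitions) is a standard result in ordinal analysis.
This ordinal is the supremum of order types of primitive recursive well-orderings
that the theory can prove to be well-ordered.
For ID_1 (non-iterated inductive definitions), the proof-theoretic ordinal is psi_0(epsilon_{Omega+1}).

psi_0(epsilon_{Omega+1})


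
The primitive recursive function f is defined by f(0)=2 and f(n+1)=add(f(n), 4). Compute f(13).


f(0) = 2
f(1) = add(f(0), 4) = add(2, 4) = 6
f(2) = add(f(1), 4) = add(6, 4) = 10
f(3) = add(f(2), 4) = add(10, 4) = 14
f(4) = add(f(3), 4) = add(14, 4) = 18
f(5) = add(f(4), 4) = add(18, 4) = 22
f(6) = add(f(5), 4) = add(22, 4) = 26
f(7) = add(f(6), 4) = add(26, 4) = 30
f(8) = add(f(7), 4) = add(30, 4) = 34
f(9) = add(f(8), 4) = add(34, 4) = 38
f(10) = add(f(9), 4) = add(38, 4) = 42
f(11) = add(f(10), 4) = add(42, 4) = 46
f(12) = add(f(11), 4) = add(46, 4) = 50
f(13) = add(f(12), 4) = add(50, 4) = 54


54


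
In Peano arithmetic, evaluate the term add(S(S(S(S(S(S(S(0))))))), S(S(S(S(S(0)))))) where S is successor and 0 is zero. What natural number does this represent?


add(S^7(0), S^5(0)):
S^7(0) = 7
S^5(0) = 5
7 + 5 = 12

12


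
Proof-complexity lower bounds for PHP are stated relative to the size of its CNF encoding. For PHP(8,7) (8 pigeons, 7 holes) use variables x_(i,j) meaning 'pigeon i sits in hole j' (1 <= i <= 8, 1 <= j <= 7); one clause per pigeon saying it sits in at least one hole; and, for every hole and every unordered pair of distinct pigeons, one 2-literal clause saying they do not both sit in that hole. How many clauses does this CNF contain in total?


PHP(8,7): 8 pigeons, 7 holes, 8*7 = 56 variables.
- pigeon clauses: one per pigeon -> 8 clauses
- hole clauses: 7 holes * C(8,2) = 7 * 28 -> 196 clauses
Total clauses = 8 + 196 = 204

204


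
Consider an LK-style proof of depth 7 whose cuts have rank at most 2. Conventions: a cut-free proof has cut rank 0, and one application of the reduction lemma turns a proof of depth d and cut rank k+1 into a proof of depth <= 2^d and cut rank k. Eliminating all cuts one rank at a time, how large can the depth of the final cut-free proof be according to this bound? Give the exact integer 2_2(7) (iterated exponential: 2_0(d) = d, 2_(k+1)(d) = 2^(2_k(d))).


Each rank reduction sends depth d to at most 2^d; cut rank r needs r reductions.
2_0(7) = 7
2_1(7) = 2^7 = 128
2_2(7) = 2^128 = 340282366920938463463374607431768211456
Cut-free depth bound = 340282366920938463463374607431768211456

340282366920938463463374607431768211456


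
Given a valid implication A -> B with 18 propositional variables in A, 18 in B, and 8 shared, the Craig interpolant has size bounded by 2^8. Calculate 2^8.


Shared atoms = 8
Craig interpolant size bound = 2^8
= 256

256


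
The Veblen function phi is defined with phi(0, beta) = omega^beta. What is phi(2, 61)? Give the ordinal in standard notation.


phi(2, 61):
phi(2, beta) = zeta_beta (the beta-th zeta number, fixed point of epsilon).
phi(2, 61) = zeta_61

zeta_61


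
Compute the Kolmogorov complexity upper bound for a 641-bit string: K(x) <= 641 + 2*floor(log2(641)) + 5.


floor(log2(641)) = 9
2 * 9 = 18
K(x) <= 641 + 18 + 5 = 664

664


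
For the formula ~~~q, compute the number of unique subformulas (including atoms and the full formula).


Formula: ~~~q
Subformulas found:
  1. q
  2. ~q
  3. ~~q
  4. ~~~q
Total distinct subformulas = 4

4


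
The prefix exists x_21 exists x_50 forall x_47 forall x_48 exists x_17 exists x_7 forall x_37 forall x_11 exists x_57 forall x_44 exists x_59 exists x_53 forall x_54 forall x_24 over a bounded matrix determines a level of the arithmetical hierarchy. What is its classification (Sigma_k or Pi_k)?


Leading quantifier is exists, so the class is Sigma.
Number of quantifier blocks = alternations + 1 = 7 + 1 = 8.
Classification: Sigma_8

Sigma_8


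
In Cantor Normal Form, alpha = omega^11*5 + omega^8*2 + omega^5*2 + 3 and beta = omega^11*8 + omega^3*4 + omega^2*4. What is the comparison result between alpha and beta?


Compare term by term from highest exponent:
alpha = omega^11*5 + omega^8*2 + omega^5*2 + 3
beta = omega^11*8 + omega^3*4 + omega^2*4
Term 1: alpha has omega^11*5, beta has omega^11*8
Term 2: alpha has omega^8*2, beta has omega^3*4
Term 3: alpha has omega^5*2, beta has omega^2*4
Term 4: alpha has omega^0*3, beta has omega^0*0
Result: alpha < beta

alpha < beta


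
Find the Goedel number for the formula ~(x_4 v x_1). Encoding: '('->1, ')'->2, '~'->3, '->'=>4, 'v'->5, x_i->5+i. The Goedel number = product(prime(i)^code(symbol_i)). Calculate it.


Formula: ~(x_4 v x_1)
Symbol codes: [3, 1, 9, 5, 6, 2]
Primes: [2, 3, 5, 7, 11, 13]
p_1^3 = 2^3 = 8
p_2^1 = 3^1 = 3
p_3^9 = 5^9 = 1953125
p_4^5 = 7^5 = 16807
p_5^6 = 11^6 = 1771561
p_6^2 = 13^2 = 169
Product = 235870863181078125000

235870863181078125000


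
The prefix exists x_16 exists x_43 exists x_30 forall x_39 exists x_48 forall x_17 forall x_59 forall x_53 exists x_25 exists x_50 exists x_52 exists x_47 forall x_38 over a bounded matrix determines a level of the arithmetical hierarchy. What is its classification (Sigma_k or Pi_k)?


Leading quantifier is exists, so the class is Sigma.
Number of quantifier blocks = alternations + 1 = 5 + 1 = 6.
Classification: Sigma_6

Sigma_6


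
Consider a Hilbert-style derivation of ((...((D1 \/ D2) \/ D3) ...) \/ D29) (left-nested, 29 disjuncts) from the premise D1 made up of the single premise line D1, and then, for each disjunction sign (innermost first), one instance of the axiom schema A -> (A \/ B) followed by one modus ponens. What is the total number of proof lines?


Building the left-nested 29-ary disjunction from D1:
- 1 premise line (D1)
- 29 disjuncts means 28 disjunction signs; each needs 1 axiom instance + 1 MP = 2 lines: 2 * 28 = 56
Total = 1 + 56 = 57 lines.

57


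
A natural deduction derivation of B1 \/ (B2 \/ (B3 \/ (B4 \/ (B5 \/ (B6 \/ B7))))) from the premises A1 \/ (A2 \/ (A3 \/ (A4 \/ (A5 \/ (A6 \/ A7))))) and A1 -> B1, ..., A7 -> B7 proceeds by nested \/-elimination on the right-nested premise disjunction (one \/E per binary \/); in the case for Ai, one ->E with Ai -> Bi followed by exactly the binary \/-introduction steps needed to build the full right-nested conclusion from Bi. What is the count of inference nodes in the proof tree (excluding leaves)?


Constructive dilemma with 7 branches, all disjunctions right-nested:
- \/E: the premise has 6 binary \/, each eliminated once: 6 nodes.
- ->E: one per case (Ai with Ai -> Bi gives Bi): 7 nodes.
- \/I: in case i < n, Bi needs 1 step to form Bi \/ (B(i+1) \/ ...) and then i-1 steps to prepend B(i-1), ..., B1, i.e. i steps; in case i = n, B7 needs 6 prepend steps.
  \/I total = (1 + 2 + ... + 6) + 6 = 21 + 6 = 27 nodes.
Total = 6 + 7 + 27 = 40

40


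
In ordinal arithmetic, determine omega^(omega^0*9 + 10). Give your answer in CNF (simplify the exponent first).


omega^(omega^0*9 + 10):
omega^0 = 1, so the exponent is 9 + 10 = 19 (finite ordinal addition).
Result = omega^19, already a single CNF term.

omega^19


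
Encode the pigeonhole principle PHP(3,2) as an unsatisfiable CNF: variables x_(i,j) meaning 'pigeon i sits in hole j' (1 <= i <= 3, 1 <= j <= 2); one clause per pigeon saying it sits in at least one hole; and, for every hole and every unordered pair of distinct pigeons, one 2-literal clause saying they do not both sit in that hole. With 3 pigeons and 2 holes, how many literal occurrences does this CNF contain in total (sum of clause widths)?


PHP(3,2): 3 pigeons, 2 holes, 3*2 = 6 variables.
- pigeon clauses: one per pigeon -> 3 clauses of width 2 -> 6 literals
- hole clauses: 2 holes * C(3,2) = 2 * 3 -> 6 clauses of width 2 -> 12 literals
Total literal occurrences = 6 + 12 = 18

18


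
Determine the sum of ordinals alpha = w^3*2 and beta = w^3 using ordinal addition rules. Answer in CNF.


Ordinal addition w^3*2 + w^3:
Both terms have the same exponent 3.
w^e*c + w^e*d = w^e*(c+d).
Result = w^3*(2+1) = w^3*3

w^3*3


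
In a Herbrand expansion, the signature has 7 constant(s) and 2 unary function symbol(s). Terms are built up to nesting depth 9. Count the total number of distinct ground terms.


Herbrand terms by depth:
Depth 0: 7 constants
Depth 1: 14 new terms (running total: 21)
Depth 2: 28 new terms (running total: 49)
Depth 3: 56 new terms (running total: 105)
Depth 4: 112 new terms (running total: 217)
Depth 5: 224 new terms (running total: 441)
Depth 6: 448 new terms (running total: 889)
Depth 7: 896 new terms (running total: 1785)
Depth 8: 1792 new terms (running total: 3577)
Depth 9: 3584 new terms (running total: 7161)
Total distinct ground terms = 7161

7161


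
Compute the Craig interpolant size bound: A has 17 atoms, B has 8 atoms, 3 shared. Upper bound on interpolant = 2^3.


Shared atoms = 3
Craig interpolant size bound = 2^3
= 8

8


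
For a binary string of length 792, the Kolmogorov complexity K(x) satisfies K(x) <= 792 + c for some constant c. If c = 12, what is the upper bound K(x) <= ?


K(x) <= |x| + c = 792 + 12 = 804

804


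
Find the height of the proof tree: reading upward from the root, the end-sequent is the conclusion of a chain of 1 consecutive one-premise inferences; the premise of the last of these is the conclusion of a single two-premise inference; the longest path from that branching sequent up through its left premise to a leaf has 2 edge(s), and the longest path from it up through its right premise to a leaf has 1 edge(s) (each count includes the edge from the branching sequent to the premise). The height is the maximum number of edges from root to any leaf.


Longest path through the left premise: 2 edges (measured from the branching sequent)
Longest path through the right premise: 1 edges
Height of the subtree rooted at the branching sequent: max(2, 1) = 2
The branching sequent sits 1 edges above the root (the chain of one-premise inferences), so height = 2 + 1 = 3

3


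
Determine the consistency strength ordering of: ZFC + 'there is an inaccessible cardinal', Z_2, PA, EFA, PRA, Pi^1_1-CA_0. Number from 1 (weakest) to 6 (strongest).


Ordering by consistency strength:
1. EFA
2. PRA
3. PA
4. Pi^1_1-CA_0
5. Z_2
6. ZFC + 'there is an inaccessible cardinal'


ZFC + 'there is an inaccessible cardinal'=6, Z_2=5, PA=3, EFA=1, PRA=2, Pi^1_1-CA_0=4


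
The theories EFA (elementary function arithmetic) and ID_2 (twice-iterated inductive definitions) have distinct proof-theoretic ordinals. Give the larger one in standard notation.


Proof-theoretic ordinal of EFA (elementary function arithmetic): omega^3
Proof-theoretic ordinal of ID_2 (twice-iterated inductive definitions): psi_0(epsilon_{Omega_2+1})
Comparing: omega^3 < psi_0(epsilon_{Omega_2+1}).
The larger ordinal is psi_0(epsilon_{Omega_2+1}) (from ID_2 (twice-iterated inductive definitions)).

psi_0(epsilon_{Omega_2+1})


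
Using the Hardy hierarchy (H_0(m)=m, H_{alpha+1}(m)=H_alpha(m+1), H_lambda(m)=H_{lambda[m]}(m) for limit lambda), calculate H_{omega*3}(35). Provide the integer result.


H_{omega*3}(35):
For the Hardy hierarchy, H_{omega*k}(n) = 2^k * n.
2^3 = 8.
8 * 35 = 280

280


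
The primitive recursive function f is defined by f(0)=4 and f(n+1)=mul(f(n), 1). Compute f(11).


f(0) = 4
f(1) = mul(f(0), 1) = mul(4, 1) = 4
f(2) = mul(f(1), 1) = mul(4, 1) = 4
f(3) = mul(f(2), 1) = mul(4, 1) = 4
f(4) = mul(f(3), 1) = mul(4, 1) = 4
f(5) = mul(f(4), 1) = mul(4, 1) = 4
f(6) = mul(f(5), 1) = mul(4, 1) = 4
f(7) = mul(f(6), 1) = mul(4, 1) = 4
f(8) = mul(f(7), 1) = mul(4, 1) = 4
f(9) = mul(f(8), 1) = mul(4, 1) = 4
f(10) = mul(f(9), 1) = mul(4, 1) = 4
f(11) = mul(f(10), 1) = mul(4, 1) = 4


4


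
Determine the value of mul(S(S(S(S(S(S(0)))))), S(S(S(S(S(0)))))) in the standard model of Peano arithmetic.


mul(S^6(0), S^5(0)):
S^6(0) = 6
S^5(0) = 5
6 * 5 = 30

30


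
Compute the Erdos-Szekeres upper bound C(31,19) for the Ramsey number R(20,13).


R(20,13) <= C(20+13-2, 20-1) = C(31, 19)
C(31, 19) = 31! / (19! * 12!)
= 141120525

141120525


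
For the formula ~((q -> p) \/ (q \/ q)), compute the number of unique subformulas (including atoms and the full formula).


Formula: ~((q -> p) \/ (q \/ q))
Subformulas found:
  1. q
  2. p
  3. (q -> p)
  4. (q \/ q)
  5. ((q -> p) \/ (q \/ q))
  6. ~((q -> p) \/ (q \/ q))
Total distinct subformulas = 6

6


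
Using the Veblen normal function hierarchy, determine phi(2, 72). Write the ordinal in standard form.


phi(2, 72):
phi(2, beta) = zeta_beta (the beta-th zeta number, fixed point of epsilon).
phi(2, 72) = zeta_72

zeta_72


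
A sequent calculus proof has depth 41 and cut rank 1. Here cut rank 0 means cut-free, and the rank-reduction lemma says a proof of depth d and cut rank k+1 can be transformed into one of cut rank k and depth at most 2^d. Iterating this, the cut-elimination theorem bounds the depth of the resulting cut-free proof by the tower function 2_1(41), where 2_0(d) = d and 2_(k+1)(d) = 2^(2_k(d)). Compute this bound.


Each rank reduction sends depth d to at most 2^d; cut rank r needs r reductions.
2_0(41) = 41
2_1(41) = 2^41 = 2199023255552
Cut-free depth bound = 2199023255552

2199023255552


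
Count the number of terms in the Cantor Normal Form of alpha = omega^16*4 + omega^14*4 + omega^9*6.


CNF: omega^16*4 + omega^14*4 + omega^9*6
Count the summands separated by '+':
  term 1: omega^16*4
  term 2: omega^14*4
  term 3: omega^9*6
Total terms = 3

3


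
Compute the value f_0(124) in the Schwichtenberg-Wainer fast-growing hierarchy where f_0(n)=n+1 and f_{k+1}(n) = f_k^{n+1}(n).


f_0(124) = 124 + 1 = 125

125


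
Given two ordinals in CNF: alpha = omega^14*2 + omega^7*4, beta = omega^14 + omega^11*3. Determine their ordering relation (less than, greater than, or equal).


Compare term by term from highest exponent:
alpha = omega^14*2 + omega^7*4
beta = omega^14 + omega^11*3
Term 1: alpha has omega^14*2, beta has omega^14*1
Term 2: alpha has omega^7*4, beta has omega^11*3
Result: alpha > beta

alpha > beta


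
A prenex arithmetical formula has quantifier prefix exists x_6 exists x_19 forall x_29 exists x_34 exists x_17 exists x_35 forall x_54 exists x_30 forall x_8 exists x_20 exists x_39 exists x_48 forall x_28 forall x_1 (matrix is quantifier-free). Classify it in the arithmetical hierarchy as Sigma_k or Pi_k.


Leading quantifier is exists, so the class is Sigma.
Number of quantifier blocks = alternations + 1 = 7 + 1 = 8.
Classification: Sigma_8

Sigma_8


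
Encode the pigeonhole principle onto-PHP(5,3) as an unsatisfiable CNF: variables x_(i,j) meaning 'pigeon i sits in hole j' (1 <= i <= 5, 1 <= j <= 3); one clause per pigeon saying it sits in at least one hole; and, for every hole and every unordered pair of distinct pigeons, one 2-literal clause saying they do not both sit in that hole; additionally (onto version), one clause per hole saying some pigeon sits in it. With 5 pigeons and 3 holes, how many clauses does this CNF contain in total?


onto-PHP(5,3): 5 pigeons, 3 holes, 5*3 = 15 variables.
- pigeon clauses: one per pigeon -> 5 clauses
- hole clauses: 3 holes * C(5,2) = 3 * 10 -> 30 clauses
- onto clauses: one per hole -> 3 clauses
Total clauses = 5 + 30 + 3 = 38

38


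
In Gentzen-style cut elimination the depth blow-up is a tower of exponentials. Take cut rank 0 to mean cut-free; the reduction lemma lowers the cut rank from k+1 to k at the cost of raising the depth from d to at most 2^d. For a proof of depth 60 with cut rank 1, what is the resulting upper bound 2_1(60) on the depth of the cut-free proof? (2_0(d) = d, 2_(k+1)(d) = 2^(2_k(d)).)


Each rank reduction sends depth d to at most 2^d; cut rank r needs r reductions.
2_0(60) = 60
2_1(60) = 2^60 = 1152921504606846976
Cut-free depth bound = 1152921504606846976

1152921504606846976


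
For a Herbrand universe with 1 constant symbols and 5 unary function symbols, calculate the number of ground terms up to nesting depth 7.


Herbrand terms by depth:
Depth 0: 1 constants
Depth 1: 5 new terms (running total: 6)
Depth 2: 25 new terms (running total: 31)
Depth 3: 125 new terms (running total: 156)
Depth 4: 625 new terms (running total: 781)
Depth 5: 3125 new terms (running total: 3906)
Depth 6: 15625 new terms (running total: 19531)
Depth 7: 78125 new terms (running total: 97656)
Total distinct ground terms = 97656

97656


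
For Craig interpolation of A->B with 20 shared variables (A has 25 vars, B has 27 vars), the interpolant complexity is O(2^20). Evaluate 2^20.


Shared atoms = 20
Craig interpolant size bound = 2^20
= 1048576

1048576


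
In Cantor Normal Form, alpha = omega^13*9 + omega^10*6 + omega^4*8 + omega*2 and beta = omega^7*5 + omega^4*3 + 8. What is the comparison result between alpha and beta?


Compare term by term from highest exponent:
alpha = omega^13*9 + omega^10*6 + omega^4*8 + omega*2
beta = omega^7*5 + omega^4*3 + 8
Term 1: alpha has omega^13*9, beta has omega^7*5
Term 2: alpha has omega^10*6, beta has omega^4*3
Term 3: alpha has omega^4*8, beta has omega^0*8
Term 4: alpha has omega^1*2, beta has omega^0*0
Result: alpha > beta

alpha > beta


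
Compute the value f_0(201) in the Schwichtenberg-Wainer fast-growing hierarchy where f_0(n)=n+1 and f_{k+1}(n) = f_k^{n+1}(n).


f_0(201) = 201 + 1 = 202

202


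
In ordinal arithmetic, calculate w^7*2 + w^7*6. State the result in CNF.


Ordinal addition w^7*2 + w^7*6:
Both terms have the same exponent 7.
w^e*c + w^e*d = w^e*(c+d).
Result = w^7*(2+6) = w^7*8

w^7*8


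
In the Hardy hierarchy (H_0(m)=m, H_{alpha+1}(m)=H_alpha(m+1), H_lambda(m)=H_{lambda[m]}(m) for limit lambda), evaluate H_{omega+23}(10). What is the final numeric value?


H_{omega+23}(10):
Unwind the 23 successor steps: H_{omega+23}(10) = H_omega(10+23) = H_omega(33).
H_omega(m) = H_m(m) = m + m = 2m.
Result = 2 * 33 = 66

66


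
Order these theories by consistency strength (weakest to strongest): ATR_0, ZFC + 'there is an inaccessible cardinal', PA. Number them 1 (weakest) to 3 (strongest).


Ordering by consistency strength:
1. PA
2. ATR_0
3. ZFC + 'there is an inaccessible cardinal'


ATR_0=2, ZFC + 'there is an inaccessible cardinal'=3, PA=1


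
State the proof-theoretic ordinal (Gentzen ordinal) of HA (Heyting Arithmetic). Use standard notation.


The proof-theoretic ordinal of HA (Heyting Arithmetic) is a standard result in ordinal analysis.
This ordinal is the supremum of order types of primitive recursive well-orderings
that the theory can prove to be well-ordered.
For HA (Heyting Arithmetic), the proof-theoretic ordinal is epsilon_0.

epsilon_0


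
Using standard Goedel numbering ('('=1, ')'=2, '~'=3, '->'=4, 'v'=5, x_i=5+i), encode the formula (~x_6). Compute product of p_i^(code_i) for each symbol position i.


Formula: (~x_6)
Symbol codes: [1, 3, 11, 2]
Primes: [2, 3, 5, 7]
p_1^1 = 2^1 = 2
p_2^3 = 3^3 = 27
p_3^11 = 5^11 = 48828125
p_4^2 = 7^2 = 49
Product = 129199218750

129199218750


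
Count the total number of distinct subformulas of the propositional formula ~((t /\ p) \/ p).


Formula: ~((t /\ p) \/ p)
Subformulas found:
  1. p
  2. t
  3. (t /\ p)
  4. ((t /\ p) \/ p)
  5. ~((t /\ p) \/ p)
Total distinct subformulas = 5

5


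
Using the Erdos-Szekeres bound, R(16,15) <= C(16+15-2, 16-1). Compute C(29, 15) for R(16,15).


R(16,15) <= C(16+15-2, 16-1) = C(29, 15)
C(29, 15) = 29! / (15! * 14!)
= 77558760

77558760


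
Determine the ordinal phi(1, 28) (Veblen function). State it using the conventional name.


phi(1, 28):
phi(1, beta) = epsilon_beta (the beta-th epsilon number).
phi(1, 28) = epsilon_28

epsilon_28


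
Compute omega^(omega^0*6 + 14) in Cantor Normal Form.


omega^(omega^0*6 + 14):
omega^0 = 1, so the exponent is 6 + 14 = 20 (finite ordinal addition).
Result = omega^20, already a single CNF term.

omega^20


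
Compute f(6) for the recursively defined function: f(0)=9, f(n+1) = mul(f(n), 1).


f(0) = 9
f(1) = mul(f(0), 1) = mul(9, 1) = 9
f(2) = mul(f(1), 1) = mul(9, 1) = 9
f(3) = mul(f(2), 1) = mul(9, 1) = 9
f(4) = mul(f(3), 1) = mul(9, 1) = 9
f(5) = mul(f(4), 1) = mul(9, 1) = 9
f(6) = mul(f(5), 1) = mul(9, 1) = 9


9


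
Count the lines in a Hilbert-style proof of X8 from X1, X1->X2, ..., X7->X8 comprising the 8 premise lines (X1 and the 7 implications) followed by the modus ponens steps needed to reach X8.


We have 8 premise lines: X1 and 7 implications.
Each implication is detached once by MP, giving 7 MP lines.
8 premise lines + 7 MP lines = 15 total lines.

15


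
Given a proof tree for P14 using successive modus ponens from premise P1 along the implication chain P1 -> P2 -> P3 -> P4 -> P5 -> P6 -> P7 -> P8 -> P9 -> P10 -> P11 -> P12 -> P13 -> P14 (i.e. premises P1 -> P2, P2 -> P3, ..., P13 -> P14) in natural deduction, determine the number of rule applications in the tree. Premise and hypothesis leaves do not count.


We have a chain: P1 -> P2 -> P3 -> P4 -> P5 -> P6 -> P7 -> P8 -> P9 -> P10 -> P11 -> P12 -> P13 -> P14.
Each modus ponens application produces the next variable.
The chain has 14 propositions, so 14-1 = 13 modus ponens steps.
Total inference nodes = 13

13


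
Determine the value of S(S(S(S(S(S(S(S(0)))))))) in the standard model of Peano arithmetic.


Counting successors applied to 0:
8 applications of S to 0 = 8

8


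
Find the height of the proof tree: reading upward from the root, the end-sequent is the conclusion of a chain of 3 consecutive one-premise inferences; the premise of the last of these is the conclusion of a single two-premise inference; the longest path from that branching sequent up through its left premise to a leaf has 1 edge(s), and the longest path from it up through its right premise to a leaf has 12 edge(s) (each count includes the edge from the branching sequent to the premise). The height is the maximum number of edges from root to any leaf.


Longest path through the left premise: 1 edges (measured from the branching sequent)
Longest path through the right premise: 12 edges
Height of the subtree rooted at the branching sequent: max(1, 12) = 12
The branching sequent sits 3 edges above the root (the chain of one-premise inferences), so height = 12 + 3 = 15

15


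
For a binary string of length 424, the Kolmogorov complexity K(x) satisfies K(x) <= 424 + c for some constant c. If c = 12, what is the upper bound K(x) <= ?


K(x) <= |x| + c = 424 + 12 = 436

436


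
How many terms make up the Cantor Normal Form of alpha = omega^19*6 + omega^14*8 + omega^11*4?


CNF: omega^19*6 + omega^14*8 + omega^11*4
Count the summands separated by '+':
  term 1: omega^19*6
  term 2: omega^14*8
  term 3: omega^11*4
Total terms = 3

3


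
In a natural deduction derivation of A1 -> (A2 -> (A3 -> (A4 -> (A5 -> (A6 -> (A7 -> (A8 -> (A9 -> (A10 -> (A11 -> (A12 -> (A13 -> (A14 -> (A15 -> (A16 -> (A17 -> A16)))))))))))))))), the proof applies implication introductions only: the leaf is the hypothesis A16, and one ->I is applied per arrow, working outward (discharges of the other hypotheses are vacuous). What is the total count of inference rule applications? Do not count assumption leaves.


The formula has 17 arrows (->); its innermost consequent A16 is one of the antecedents,
so the proof starts from the hypothesis leaf A16 (not a rule application) and closes one arrow per ->I.
Building A1 -> (A2 -> (A3 -> (A4 -> (A5 -> (A6 -> (A7 -> (A8 -> (A9 -> (A10 -> (A11 -> (A12 -> (A13 -> (A14 -> (A15 -> (A16 -> (A17 -> A16)))))))))))))))) therefore takes 17 nested implication introductions.
Total inference nodes = 17

17


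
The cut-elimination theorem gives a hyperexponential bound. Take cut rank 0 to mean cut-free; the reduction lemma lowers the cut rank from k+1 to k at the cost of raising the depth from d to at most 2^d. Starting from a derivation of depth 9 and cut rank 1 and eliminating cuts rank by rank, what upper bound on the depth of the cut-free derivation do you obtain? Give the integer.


Each rank reduction sends depth d to at most 2^d; cut rank r needs r reductions.
2_0(9) = 9
2_1(9) = 2^9 = 512
Cut-free depth bound = 512

512


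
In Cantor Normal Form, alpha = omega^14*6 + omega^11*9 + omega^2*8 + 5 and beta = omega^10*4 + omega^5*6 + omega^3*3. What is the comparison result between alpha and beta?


Compare term by term from highest exponent:
alpha = omega^14*6 + omega^11*9 + omega^2*8 + 5
beta = omega^10*4 + omega^5*6 + omega^3*3
Term 1: alpha has omega^14*6, beta has omega^10*4
Term 2: alpha has omega^11*9, beta has omega^5*6
Term 3: alpha has omega^2*8, beta has omega^3*3
Term 4: alpha has omega^0*5, beta has omega^0*0
Result: alpha > beta

alpha > beta


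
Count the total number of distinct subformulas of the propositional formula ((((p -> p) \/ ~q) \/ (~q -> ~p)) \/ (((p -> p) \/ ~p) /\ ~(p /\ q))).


Formula: ((((p -> p) \/ ~q) \/ (~q -> ~p)) \/ (((p -> p) \/ ~p) /\ ~(p /\ q)))
Subformulas found:
  1. q
  2. p
  3. ~p
  4. ~q
  5. (p -> p)
  6. (p /\ q)
  7. ~(p /\ q)
  8. (~q -> ~p)
  9. ((p -> p) \/ ~p)
  10. ((p -> p) \/ ~q)
  11. (((p -> p) \/ ~p) /\ ~(p /\ q))
  12. (((p -> p) \/ ~q) \/ (~q -> ~p))
  13. ((((p -> p) \/ ~q) \/ (~q -> ~p)) \/ (((p -> p) \/ ~p) /\ ~(p /\ q)))
Total distinct subformulas = 13

13
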